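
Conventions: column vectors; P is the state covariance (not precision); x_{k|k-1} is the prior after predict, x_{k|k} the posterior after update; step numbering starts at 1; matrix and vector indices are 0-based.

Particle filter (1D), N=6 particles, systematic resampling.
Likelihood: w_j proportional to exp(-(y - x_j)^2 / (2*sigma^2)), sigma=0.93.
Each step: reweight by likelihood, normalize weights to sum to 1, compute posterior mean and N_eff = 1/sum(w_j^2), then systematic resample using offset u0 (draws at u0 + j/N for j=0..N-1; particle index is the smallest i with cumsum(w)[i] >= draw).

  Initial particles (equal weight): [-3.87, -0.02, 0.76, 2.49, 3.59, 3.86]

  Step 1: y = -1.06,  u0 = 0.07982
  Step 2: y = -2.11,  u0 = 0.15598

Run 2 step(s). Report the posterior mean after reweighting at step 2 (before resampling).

step 1: w=[0.0150, 0.7715, 0.2125, 0.0010, 0.0000, 0.0000]  mean=0.0904  Neff=1.5610  idx=[1, 1, 1, 1, 1, 2]
step 2: w=[0.1958, 0.1958, 0.1958, 0.1958, 0.1958, 0.0209]  mean=-0.0037  Neff=5.2041  idx=[0, 1, 2, 3, 4, 5]

post_mean = -0.0037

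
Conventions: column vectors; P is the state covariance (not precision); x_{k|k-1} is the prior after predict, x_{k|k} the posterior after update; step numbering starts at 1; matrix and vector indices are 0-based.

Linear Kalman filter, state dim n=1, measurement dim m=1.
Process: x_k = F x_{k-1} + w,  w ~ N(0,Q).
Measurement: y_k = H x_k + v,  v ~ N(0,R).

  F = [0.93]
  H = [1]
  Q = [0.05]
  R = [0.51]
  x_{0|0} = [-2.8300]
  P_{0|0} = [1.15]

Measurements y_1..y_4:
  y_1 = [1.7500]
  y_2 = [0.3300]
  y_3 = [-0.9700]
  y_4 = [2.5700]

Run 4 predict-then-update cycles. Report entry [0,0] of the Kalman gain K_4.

step 1: x^-=[-2.6319]  P^-=[1.0446]  S=[1.5546]  K=[0.6719]  nu=[4.3819]  x^+=[0.3125]  P^+=[0.3427]
step 2: x^-=[0.2906]  P^-=[0.3464]  S=[0.8564]  K=[0.4045]  nu=[0.0394]  x^+=[0.3066]  P^+=[0.2063]
step 3: x^-=[0.2851]  P^-=[0.2284]  S=[0.7384]  K=[0.3093]  nu=[-1.2551]  x^+=[-0.1031]  P^+=[0.1578]
step 4: x^-=[-0.0959]  P^-=[0.1864]  S=[0.6964]  K=[0.2677]  nu=[2.6659]  x^+=[0.6178]  P^+=[0.1365]

K[0,0] = 0.2677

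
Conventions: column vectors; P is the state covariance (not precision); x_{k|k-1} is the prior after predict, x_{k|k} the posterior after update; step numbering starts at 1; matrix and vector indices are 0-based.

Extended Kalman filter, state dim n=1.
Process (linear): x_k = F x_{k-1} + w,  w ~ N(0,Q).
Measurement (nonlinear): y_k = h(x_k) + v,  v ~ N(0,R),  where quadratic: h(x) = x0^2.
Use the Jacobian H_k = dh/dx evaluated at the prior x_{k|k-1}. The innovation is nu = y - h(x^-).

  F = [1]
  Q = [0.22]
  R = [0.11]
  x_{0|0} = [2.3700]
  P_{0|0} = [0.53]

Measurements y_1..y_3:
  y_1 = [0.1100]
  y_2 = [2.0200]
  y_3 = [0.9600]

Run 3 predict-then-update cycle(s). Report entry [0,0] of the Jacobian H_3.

step 1: x^-=[2.3700]  P^-=[0.7500]  H_jac=[4.7400]  S=[16.9607]  K=[0.2096]  nu=[-5.5069]  x^+=[1.2157]  P^+=[0.0049]
step 2: x^-=[1.2157]  P^-=[0.2249]  H_jac=[2.4315]  S=[1.4394]  K=[0.3798]  nu=[0.5420]  x^+=[1.4216]  P^+=[0.0172]
step 3: x^-=[1.4216]  P^-=[0.2372]  H_jac=[2.8432]  S=[2.0274]  K=[0.3326]  nu=[-1.0610]  x^+=[1.0687]  P^+=[0.0129]

H_jac[0,0] = 2.8432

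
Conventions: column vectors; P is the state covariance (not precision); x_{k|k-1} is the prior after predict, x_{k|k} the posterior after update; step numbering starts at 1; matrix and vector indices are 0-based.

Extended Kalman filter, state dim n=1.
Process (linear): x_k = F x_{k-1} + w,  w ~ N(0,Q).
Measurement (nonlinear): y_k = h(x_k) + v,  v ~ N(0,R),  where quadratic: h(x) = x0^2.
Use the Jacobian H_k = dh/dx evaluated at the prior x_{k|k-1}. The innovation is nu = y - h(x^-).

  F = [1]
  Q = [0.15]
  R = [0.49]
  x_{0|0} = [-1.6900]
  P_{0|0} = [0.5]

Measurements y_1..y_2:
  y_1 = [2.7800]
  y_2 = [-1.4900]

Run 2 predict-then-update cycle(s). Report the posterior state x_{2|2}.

step 1: x^-=[-1.6900]  P^-=[0.6500]  H_jac=[-3.3800]  S=[7.9159]  K=[-0.2775]  nu=[-0.0761]  x^+=[-1.6689]  P^+=[0.0402]
step 2: x^-=[-1.6689]  P^-=[0.1902]  H_jac=[-3.3378]  S=[2.6093]  K=[-0.2433]  nu=[-4.2752]  x^+=[-0.6286]  P^+=[0.0357]

x_post = [-0.6286]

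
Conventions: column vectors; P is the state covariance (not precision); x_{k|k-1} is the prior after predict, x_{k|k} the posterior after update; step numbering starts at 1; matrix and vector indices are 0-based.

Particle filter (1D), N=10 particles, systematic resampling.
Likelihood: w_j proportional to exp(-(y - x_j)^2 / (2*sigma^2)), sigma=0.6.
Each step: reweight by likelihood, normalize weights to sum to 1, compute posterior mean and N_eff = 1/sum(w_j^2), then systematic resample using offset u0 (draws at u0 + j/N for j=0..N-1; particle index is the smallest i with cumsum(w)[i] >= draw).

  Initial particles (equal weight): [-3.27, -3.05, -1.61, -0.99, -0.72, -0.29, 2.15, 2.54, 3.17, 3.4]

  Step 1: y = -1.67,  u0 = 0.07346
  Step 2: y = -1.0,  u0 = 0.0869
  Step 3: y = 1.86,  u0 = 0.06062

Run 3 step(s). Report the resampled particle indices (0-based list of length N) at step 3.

resampled_idx = [8, 9, 9, 9, 9, 9, 9, 9, 9, 9]

step 1: w=[0.0144, 0.0359, 0.5032, 0.2661, 0.1444, 0.0359, 0.0000, 0.0000, 0.0000, 0.0000]  mean=-1.3448  Neff=2.8761  idx=[2, 2, 2, 2, 2, 3, 3, 3, 4, 5]
step 2: w=[0.0809, 0.0809, 0.0809, 0.0809, 0.0809, 0.1356, 0.1356, 0.1356, 0.1216, 0.0673]  mean=-1.1607  Neff=9.3318  idx=[1, 2, 3, 4, 5, 6, 7, 7, 8, 9]
step 3: w=[0.0000, 0.0000, 0.0000, 0.0000, 0.0071, 0.0071, 0.0071, 0.0071, 0.0544, 0.9171]  mean=-0.3334  Neff=1.1846  idx=[8, 9, 9, 9, 9, 9, 9, 9, 9, 9]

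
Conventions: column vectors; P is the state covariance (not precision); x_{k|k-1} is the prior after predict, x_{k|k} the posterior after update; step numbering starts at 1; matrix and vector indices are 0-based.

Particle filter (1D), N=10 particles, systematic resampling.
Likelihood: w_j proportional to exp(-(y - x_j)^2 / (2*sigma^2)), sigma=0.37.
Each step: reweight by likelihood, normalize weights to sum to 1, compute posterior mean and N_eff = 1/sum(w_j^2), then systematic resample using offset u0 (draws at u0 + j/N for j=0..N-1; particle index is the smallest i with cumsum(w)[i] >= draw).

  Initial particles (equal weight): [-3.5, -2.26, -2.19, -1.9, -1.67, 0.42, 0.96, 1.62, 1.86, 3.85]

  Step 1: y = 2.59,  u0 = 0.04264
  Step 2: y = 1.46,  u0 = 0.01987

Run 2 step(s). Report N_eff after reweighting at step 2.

step 1: w=[0.0000, 0.0000, 0.0000, 0.0000, 0.0000, 0.0000, 0.0003, 0.1807, 0.8019, 0.0170]  mean=1.8502  Neff=1.4792  idx=[7, 7, 8, 8, 8, 8, 8, 8, 8, 8]
step 2: w=[0.1450, 0.1450, 0.0888, 0.0888, 0.0888, 0.0888, 0.0888, 0.0888, 0.0888, 0.0888]  mean=1.7904  Neff=9.5182  idx=[0, 0, 1, 2, 3, 4, 5, 6, 7, 9]

N_eff = 9.5182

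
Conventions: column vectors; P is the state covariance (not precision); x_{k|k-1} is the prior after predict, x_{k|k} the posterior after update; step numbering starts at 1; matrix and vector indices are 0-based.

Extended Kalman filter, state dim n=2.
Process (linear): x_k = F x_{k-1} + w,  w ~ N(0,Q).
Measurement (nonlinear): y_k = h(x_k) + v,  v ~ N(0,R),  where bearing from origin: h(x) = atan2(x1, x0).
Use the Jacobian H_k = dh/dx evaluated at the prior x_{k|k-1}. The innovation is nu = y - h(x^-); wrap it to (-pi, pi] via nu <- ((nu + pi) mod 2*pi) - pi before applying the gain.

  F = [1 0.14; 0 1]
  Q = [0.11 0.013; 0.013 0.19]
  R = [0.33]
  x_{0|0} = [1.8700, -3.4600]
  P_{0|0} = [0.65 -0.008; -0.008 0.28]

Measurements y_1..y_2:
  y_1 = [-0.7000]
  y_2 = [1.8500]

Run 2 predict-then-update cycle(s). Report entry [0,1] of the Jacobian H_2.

step 1: x^-=[1.3856, -3.4600]  P^-=[0.7632 0.0442; 0.0442 0.4700]  H_jac=[0.2491 0.0997]  S=[0.3842]  K=[0.5063; 0.1507]  nu=[0.4899]  x^+=[1.6336, -3.3862]  P^+=[0.6648 0.0149; 0.0149 0.4613]
step 2: x^-=[1.1595, -3.3862]  P^-=[0.7880 0.0925; 0.0925 0.6513]  H_jac=[0.2643 0.0905]  S=[0.3948]  K=[0.5487; 0.2112]  nu=[3.0909]  x^+=[2.8556, -2.7333]  P^+=[0.6691 0.0467; 0.0467 0.6337]

H_jac[0,1] = 0.0905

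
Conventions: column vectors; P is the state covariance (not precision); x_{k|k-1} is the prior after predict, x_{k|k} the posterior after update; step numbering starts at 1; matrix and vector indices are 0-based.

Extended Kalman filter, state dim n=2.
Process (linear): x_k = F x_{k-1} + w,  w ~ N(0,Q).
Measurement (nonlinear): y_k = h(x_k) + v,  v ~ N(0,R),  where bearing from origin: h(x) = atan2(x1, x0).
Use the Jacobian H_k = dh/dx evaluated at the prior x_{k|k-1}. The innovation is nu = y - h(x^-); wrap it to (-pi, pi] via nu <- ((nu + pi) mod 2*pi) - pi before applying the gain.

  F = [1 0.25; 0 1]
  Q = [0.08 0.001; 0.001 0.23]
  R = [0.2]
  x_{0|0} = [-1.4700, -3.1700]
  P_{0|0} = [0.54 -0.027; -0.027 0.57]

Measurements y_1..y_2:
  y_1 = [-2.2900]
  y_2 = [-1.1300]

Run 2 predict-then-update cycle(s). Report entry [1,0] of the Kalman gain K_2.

K[1,0] = -0.4442

step 1: x^-=[-2.2625, -3.1700]  P^-=[0.6421 0.1165; 0.1165 0.8000]  H_jac=[0.2090 -0.1492]  S=[0.2386]  K=[0.4897; -0.3981]  nu=[-0.0993]  x^+=[-2.3111, -3.1305]  P^+=[0.5849 0.1630; 0.1630 0.7622]
step 2: x^-=[-3.0938, -3.1305]  P^-=[0.7941 0.3546; 0.3546 0.9922]  H_jac=[0.1616 -0.1597]  S=[0.2277]  K=[0.3148; -0.4442]  nu=[1.2203]  x^+=[-2.7096, -3.6725]  P^+=[0.7715 0.3864; 0.3864 0.9472]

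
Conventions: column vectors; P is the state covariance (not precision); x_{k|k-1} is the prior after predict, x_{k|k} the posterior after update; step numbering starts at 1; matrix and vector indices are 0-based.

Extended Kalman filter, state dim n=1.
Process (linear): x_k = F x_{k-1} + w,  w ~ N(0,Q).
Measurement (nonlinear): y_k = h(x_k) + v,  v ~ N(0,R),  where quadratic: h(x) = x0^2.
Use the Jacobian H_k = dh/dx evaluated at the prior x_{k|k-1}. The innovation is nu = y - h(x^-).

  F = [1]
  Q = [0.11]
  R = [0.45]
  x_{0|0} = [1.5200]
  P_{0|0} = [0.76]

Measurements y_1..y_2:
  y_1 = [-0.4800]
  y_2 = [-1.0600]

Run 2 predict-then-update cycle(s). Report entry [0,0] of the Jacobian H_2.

H_jac[0,0] = 1.3015

step 1: x^-=[1.5200]  P^-=[0.8700]  H_jac=[3.0400]  S=[8.4902]  K=[0.3115]  nu=[-2.7904]  x^+=[0.6508]  P^+=[0.0461]
step 2: x^-=[0.6508]  P^-=[0.1561]  H_jac=[1.3015]  S=[0.7144]  K=[0.2844]  nu=[-1.4835]  x^+=[0.2289]  P^+=[0.0983]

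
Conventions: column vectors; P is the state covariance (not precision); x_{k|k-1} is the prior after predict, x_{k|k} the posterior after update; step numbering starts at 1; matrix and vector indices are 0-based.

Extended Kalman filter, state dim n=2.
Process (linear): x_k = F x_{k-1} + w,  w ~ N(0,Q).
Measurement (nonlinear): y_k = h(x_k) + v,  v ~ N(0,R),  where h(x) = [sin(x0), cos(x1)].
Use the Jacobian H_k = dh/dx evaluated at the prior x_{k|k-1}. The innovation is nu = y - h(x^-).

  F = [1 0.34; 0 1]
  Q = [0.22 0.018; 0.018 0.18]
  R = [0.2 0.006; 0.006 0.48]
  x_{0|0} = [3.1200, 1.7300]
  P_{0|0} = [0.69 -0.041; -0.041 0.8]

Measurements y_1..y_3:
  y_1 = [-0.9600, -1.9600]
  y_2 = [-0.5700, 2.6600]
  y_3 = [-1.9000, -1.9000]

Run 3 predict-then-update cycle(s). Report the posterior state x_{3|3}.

step 1: x^-=[3.7082, 1.7300]  P^-=[0.9746 0.2490; 0.2490 0.9800]  H_jac=[-0.8437 0.0000; 0.0000 -0.9874]  S=[0.8938 0.2134; 0.2134 1.4354]  K=[-0.9115 -0.0358; -0.0768 -0.6627]  nu=[-0.4232, -1.8015]  x^+=[4.1584, 2.9563]  P^+=[0.2163 0.0229; 0.0229 0.3226]
step 2: x^-=[5.1635, 2.9563]  P^-=[0.4892 0.1506; 0.1506 0.5026]  H_jac=[0.4360 0.0000; 0.0000 -0.1842]  S=[0.2930 -0.0061; -0.0061 0.4971]  K=[0.7270 -0.0469; 0.2203 -0.1836]  nu=[0.3300, 3.6429]  x^+=[5.2325, 2.3603]  P^+=[0.3328 0.0985; 0.0985 0.4712]
step 3: x^-=[6.0350, 2.3603]  P^-=[0.6743 0.2767; 0.2767 0.6512]  H_jac=[0.9694 0.0000; 0.0000 -0.7042]  S=[0.8336 -0.1829; -0.1829 0.8029]  K=[0.7693 -0.0675; 0.2068 -0.5240]  nu=[-1.6544, -1.1900]  x^+=[4.8426, 2.6417]  P^+=[0.1583 0.0394; 0.0394 0.3554]

x_post = [4.8426, 2.6417]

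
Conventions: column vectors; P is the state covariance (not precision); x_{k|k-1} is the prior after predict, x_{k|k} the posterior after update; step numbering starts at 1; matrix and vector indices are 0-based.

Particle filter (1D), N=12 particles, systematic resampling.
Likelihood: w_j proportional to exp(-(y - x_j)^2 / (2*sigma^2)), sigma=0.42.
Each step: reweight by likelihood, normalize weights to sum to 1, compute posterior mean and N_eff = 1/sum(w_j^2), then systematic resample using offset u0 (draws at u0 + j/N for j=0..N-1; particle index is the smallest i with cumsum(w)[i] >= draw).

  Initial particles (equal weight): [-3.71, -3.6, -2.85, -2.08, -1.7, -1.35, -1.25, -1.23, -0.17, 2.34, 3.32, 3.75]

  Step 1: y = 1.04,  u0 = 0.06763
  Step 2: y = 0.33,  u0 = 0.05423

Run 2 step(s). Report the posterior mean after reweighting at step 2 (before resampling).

post_mean = -0.1700

step 1: w=[0.0000, 0.0000, 0.0000, 0.0000, 0.0000, 0.0000, 0.0000, 0.0000, 0.6548, 0.3452, 0.0000, 0.0000]  mean=0.6964  Neff=1.8252  idx=[8, 8, 8, 8, 8, 8, 8, 8, 9, 9, 9, 9]
step 2: w=[0.1250, 0.1250, 0.1250, 0.1250, 0.1250, 0.1250, 0.1250, 0.1250, 0.0000, 0.0000, 0.0000, 0.0000]  mean=-0.1700  Neff=8.0002  idx=[0, 1, 1, 2, 3, 3, 4, 5, 5, 6, 7, 7]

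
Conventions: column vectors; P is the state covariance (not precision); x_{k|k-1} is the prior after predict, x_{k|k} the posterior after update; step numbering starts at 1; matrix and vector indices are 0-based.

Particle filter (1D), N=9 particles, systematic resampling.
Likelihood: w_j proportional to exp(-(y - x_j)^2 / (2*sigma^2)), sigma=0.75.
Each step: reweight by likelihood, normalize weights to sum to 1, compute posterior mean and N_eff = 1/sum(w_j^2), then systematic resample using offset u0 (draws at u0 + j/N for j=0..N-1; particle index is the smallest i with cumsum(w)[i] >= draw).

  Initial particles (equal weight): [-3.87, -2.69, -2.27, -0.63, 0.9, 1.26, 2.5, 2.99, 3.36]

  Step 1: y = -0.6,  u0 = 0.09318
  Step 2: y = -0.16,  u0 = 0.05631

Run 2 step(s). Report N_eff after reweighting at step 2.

step 1: w=[0.0001, 0.0160, 0.0652, 0.7773, 0.1053, 0.0359, 0.0002, 0.0000, 0.0000]  mean=-0.5406  Neff=1.6100  idx=[3, 3, 3, 3, 3, 3, 3, 4, 5]
step 2: w=[0.1307, 0.1307, 0.1307, 0.1307, 0.1307, 0.1307, 0.1307, 0.0586, 0.0265]  mean=-0.4903  Neff=8.0830  idx=[0, 1, 2, 2, 3, 4, 5, 6, 7]

N_eff = 8.0830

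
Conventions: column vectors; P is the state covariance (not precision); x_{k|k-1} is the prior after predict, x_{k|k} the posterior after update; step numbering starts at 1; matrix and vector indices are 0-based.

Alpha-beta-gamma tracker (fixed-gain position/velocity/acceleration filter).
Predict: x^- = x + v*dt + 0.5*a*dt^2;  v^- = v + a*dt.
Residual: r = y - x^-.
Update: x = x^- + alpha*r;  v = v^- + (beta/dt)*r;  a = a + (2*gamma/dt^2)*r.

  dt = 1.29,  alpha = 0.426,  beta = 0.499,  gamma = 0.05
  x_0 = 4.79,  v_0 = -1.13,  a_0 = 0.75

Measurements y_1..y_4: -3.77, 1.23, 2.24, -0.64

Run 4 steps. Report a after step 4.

step 1: x_pred=3.9563  r=-7.7263  x^+=0.6649  v^+=-3.1512  a^+=0.2857
step 2: x_pred=-3.1624  r=4.3924  x^+=-1.2913  v^+=-1.0836  a^+=0.5497
step 3: x_pred=-2.2317  r=4.4717  x^+=-0.3268  v^+=1.3552  a^+=0.8184
step 4: x_pred=2.1024  r=-2.7424  x^+=0.9342  v^+=1.3501  a^+=0.6536

a_post = 0.6536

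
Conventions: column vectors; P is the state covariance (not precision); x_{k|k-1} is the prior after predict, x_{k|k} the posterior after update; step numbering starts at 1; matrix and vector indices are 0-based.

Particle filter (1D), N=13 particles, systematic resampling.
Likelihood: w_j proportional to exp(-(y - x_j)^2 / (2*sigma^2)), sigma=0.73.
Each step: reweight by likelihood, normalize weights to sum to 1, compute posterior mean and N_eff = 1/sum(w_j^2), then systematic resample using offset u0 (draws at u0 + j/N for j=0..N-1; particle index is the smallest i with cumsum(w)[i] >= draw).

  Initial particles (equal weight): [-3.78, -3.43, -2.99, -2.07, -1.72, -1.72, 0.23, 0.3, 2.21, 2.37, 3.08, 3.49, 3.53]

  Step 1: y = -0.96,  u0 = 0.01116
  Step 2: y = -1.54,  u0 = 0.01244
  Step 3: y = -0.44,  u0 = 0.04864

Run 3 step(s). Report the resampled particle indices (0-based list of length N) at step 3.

step 1: w=[0.0003, 0.0016, 0.0105, 0.1579, 0.2918, 0.2918, 0.1329, 0.1131, 0.0000, 0.0000, 0.0000, 0.0000, 0.0000]  mean=-1.3042  Neff=4.4286  idx=[2, 3, 3, 4, 4, 4, 5, 5, 5, 5, 6, 6, 7]
step 2: w=[0.0161, 0.0892, 0.0892, 0.1126, 0.1126, 0.1126, 0.1126, 0.1126, 0.1126, 0.1126, 0.0061, 0.0061, 0.0048]  mean=-1.7692  Neff=9.5190  idx=[0, 1, 2, 3, 4, 4, 5, 6, 6, 7, 8, 8, 9]
step 3: w=[0.0010, 0.0357, 0.0357, 0.0928, 0.0928, 0.0928, 0.0928, 0.0928, 0.0928, 0.0928, 0.0928, 0.0928, 0.0928]  mean=-1.7462  Neff=11.2860  idx=[2, 3, 4, 5, 6, 6, 7, 8, 9, 10, 11, 11, 12]

resampled_idx = [2, 3, 4, 5, 6, 6, 7, 8, 9, 10, 11, 11, 12]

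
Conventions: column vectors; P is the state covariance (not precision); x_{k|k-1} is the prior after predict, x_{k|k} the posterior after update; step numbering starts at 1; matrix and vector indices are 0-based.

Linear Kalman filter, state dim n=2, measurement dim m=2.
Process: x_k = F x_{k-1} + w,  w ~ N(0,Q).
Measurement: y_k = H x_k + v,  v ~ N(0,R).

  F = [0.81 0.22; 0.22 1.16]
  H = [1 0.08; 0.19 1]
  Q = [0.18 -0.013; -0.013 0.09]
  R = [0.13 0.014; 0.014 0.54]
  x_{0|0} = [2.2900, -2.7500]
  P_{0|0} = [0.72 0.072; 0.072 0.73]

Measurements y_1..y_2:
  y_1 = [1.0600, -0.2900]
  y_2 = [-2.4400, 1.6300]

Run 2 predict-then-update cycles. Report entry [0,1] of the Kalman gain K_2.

K[0,1] = 0.0069

step 1: x^-=[1.2499, -2.6862]  P^-=[0.7134 0.3727; 0.3727 1.1439]  S=[0.9103 0.6195; 0.6195 1.8513]  K=[0.8152 0.0018; 0.0822 0.6286]  nu=[0.0250, 2.1587]  x^+=[1.2741, -1.3271]  P^+=[0.1066 -0.0079; -0.0079 0.3421]
step 2: x^-=[0.7401, -1.2591]  P^-=[0.2637 0.0855; 0.0855 0.5515]  S=[0.4109 0.1950; 0.1950 1.1335]  K=[0.6551 0.0069; 0.0847 0.4863]  nu=[-3.0794, 2.7485]  x^+=[-1.2582, -0.1832]  P^+=[0.0855 -0.0033; -0.0033 0.2644]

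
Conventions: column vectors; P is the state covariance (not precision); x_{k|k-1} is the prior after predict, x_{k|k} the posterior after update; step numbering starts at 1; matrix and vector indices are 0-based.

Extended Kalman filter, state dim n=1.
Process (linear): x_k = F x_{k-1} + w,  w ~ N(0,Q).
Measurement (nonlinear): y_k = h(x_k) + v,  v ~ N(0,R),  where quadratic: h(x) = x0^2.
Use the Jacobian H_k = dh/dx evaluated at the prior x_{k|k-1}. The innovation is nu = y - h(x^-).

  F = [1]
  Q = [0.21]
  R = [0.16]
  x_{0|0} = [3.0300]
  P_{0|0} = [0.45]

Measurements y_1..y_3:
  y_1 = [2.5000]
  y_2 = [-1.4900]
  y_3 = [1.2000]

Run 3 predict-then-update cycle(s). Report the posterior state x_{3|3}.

step 1: x^-=[3.0300]  P^-=[0.6600]  H_jac=[6.0600]  S=[24.3976]  K=[0.1639]  nu=[-6.6809]  x^+=[1.9348]  P^+=[0.0043]
step 2: x^-=[1.9348]  P^-=[0.2143]  H_jac=[3.8695]  S=[3.3692]  K=[0.2462]  nu=[-5.2333]  x^+=[0.6466]  P^+=[0.0102]
step 3: x^-=[0.6466]  P^-=[0.2202]  H_jac=[1.2931]  S=[0.5282]  K=[0.5391]  nu=[0.7820]  x^+=[1.0681]  P^+=[0.0667]

x_post = [1.0681]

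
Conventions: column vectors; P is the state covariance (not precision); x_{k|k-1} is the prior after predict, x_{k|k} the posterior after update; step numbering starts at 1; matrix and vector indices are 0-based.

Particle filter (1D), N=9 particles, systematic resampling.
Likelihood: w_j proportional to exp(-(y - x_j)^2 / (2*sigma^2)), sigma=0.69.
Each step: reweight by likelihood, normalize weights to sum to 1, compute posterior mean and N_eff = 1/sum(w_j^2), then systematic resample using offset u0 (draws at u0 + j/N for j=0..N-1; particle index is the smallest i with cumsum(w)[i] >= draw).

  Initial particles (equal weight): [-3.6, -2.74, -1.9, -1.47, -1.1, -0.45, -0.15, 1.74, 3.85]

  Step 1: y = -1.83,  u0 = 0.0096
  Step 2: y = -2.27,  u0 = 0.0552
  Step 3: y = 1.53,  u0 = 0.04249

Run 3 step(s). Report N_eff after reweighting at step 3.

N_eff = 1.5214

step 1: w=[0.0121, 0.1360, 0.3228, 0.2831, 0.1854, 0.0439, 0.0167, 0.0000, 0.0000]  mean=-1.6717  Neff=4.1743  idx=[0, 1, 2, 2, 2, 3, 3, 4, 4]
step 2: w=[0.0309, 0.1572, 0.1717, 0.1717, 0.1717, 0.1012, 0.1012, 0.0471, 0.0471]  mean=-1.9222  Neff=7.1901  idx=[1, 1, 2, 3, 3, 4, 5, 6, 7]
step 3: w=[0.0000, 0.0000, 0.0049, 0.0049, 0.0049, 0.0049, 0.0898, 0.0898, 0.8007]  mean=-1.1822  Neff=1.5214  idx=[6, 7, 8, 8, 8, 8, 8, 8, 8]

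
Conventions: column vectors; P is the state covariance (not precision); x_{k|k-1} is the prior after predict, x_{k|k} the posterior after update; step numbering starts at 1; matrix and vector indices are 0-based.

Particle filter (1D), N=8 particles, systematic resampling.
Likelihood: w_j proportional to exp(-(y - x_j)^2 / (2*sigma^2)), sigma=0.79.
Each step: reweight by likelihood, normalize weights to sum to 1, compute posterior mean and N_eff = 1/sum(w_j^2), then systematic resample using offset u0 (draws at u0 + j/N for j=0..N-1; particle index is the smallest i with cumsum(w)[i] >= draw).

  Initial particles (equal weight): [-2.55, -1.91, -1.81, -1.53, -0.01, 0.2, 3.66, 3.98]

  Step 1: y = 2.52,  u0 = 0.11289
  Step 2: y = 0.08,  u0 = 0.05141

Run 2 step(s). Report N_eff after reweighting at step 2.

N_eff = 5.8449

step 1: w=[0.0000, 0.0000, 0.0000, 0.0000, 0.0107, 0.0242, 0.6377, 0.3274]  mean=3.6417  Neff=1.9436  idx=[6, 6, 6, 6, 6, 7, 7, 7]
step 2: w=[0.1838, 0.1838, 0.1838, 0.1838, 0.1838, 0.0270, 0.0270, 0.0270]  mean=3.6859  Neff=5.8449  idx=[0, 0, 1, 2, 3, 3, 4, 5]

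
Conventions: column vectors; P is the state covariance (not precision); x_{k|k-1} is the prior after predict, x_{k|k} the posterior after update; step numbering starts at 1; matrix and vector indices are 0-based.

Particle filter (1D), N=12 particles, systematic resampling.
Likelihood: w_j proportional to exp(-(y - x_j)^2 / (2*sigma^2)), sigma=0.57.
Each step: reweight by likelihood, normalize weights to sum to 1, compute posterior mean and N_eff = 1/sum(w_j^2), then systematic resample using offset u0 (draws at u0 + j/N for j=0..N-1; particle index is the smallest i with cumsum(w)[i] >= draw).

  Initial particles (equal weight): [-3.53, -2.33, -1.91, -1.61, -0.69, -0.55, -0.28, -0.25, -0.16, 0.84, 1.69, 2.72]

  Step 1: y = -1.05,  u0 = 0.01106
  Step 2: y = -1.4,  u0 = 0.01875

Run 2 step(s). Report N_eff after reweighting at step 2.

step 1: w=[0.0000, 0.0224, 0.0892, 0.1718, 0.2280, 0.1895, 0.1118, 0.1040, 0.0823, 0.0011, 0.0000, 0.0000]  mean=-0.8302  Neff=6.4131  idx=[1, 2, 3, 3, 4, 4, 4, 5, 5, 6, 7, 8]
step 2: w=[0.0507, 0.1286, 0.1793, 0.1793, 0.0883, 0.0883, 0.0883, 0.0631, 0.0631, 0.0278, 0.0251, 0.0180]  mean=-1.2102  Neff=8.5840  idx=[0, 1, 2, 2, 2, 3, 3, 4, 5, 6, 7, 9]

N_eff = 8.5840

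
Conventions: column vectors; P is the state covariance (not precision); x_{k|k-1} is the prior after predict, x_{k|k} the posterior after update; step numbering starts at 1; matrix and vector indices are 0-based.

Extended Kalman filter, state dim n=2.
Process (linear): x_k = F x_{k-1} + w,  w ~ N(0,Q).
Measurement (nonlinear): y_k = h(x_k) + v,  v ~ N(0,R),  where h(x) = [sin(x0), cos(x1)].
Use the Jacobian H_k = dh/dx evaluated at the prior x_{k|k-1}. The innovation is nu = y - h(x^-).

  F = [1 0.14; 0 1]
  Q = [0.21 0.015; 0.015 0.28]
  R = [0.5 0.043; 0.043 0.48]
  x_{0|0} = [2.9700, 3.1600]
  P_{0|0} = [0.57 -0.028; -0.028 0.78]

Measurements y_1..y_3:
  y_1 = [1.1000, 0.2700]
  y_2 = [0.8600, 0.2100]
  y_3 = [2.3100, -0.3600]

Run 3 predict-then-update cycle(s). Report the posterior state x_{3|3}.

x_post = [1.9350, 2.0293]

step 1: x^-=[3.4124, 3.1600]  P^-=[0.7874 0.0962; 0.0962 1.0600]  H_jac=[-0.9636 0.0000; 0.0000 0.0184]  S=[1.2311 0.0413; 0.0413 0.4804]  K=[-0.6182 0.0568; -0.0769 0.0472]  nu=[1.3675, 1.2698]  x^+=[2.6391, 3.1148]  P^+=[0.3183 0.0378; 0.0378 1.0520]
step 2: x^-=[3.0752, 3.1148]  P^-=[0.5595 0.2001; 0.2001 1.3320]  H_jac=[-0.9978 0.0000; 0.0000 -0.0268]  S=[1.0570 0.0483; 0.0483 0.4810]  K=[-0.5301 0.0421; -0.1863 -0.0554]  nu=[0.7937, 1.2096]  x^+=[2.7055, 2.9000]  P^+=[0.2638 0.0958; 0.0958 1.2928]
step 3: x^-=[3.1115, 2.9000]  P^-=[0.5259 0.2917; 0.2917 1.5728]  H_jac=[-0.9995 0.0000; 0.0000 -0.2393]  S=[1.0255 0.1128; 0.1128 0.5700]  K=[-0.5103 -0.0215; -0.2165 -0.6173]  nu=[2.2799, 0.6110]  x^+=[1.9350, 2.0293]  P^+=[0.2562 0.1348; 0.1348 1.2774]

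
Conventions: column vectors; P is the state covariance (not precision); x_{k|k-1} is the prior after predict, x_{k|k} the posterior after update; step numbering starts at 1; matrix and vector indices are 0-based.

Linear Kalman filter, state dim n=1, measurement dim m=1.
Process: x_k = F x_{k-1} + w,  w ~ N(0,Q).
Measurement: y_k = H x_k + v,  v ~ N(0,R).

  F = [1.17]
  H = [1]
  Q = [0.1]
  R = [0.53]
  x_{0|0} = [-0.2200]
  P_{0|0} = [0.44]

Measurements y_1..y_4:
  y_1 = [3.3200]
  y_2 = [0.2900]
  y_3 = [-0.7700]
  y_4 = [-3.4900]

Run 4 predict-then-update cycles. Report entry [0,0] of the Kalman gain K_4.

K[0,0] = 0.4513

step 1: x^-=[-0.2574]  P^-=[0.7023]  S=[1.2323]  K=[0.5699]  nu=[3.5774]  x^+=[1.7814]  P^+=[0.3021]
step 2: x^-=[2.0843]  P^-=[0.5135]  S=[1.0435]  K=[0.4921]  nu=[-1.7943]  x^+=[1.2013]  P^+=[0.2608]
step 3: x^-=[1.4056]  P^-=[0.4570]  S=[0.9870]  K=[0.4630]  nu=[-2.1756]  x^+=[0.3982]  P^+=[0.2454]
step 4: x^-=[0.4659]  P^-=[0.4359]  S=[0.9659]  K=[0.4513]  nu=[-3.9559]  x^+=[-1.3194]  P^+=[0.2392]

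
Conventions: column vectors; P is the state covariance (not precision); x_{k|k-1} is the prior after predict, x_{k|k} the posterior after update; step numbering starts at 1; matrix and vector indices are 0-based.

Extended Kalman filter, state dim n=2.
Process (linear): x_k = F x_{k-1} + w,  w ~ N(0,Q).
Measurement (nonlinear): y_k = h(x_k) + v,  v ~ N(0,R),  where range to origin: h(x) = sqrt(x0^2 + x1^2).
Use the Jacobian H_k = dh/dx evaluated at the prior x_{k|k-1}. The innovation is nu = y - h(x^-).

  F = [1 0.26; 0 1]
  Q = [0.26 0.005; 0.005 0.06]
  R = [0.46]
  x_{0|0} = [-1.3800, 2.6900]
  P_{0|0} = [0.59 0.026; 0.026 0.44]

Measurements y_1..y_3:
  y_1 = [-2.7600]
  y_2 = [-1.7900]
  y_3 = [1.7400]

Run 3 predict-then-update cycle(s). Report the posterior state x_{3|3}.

x_post = [1.5380, 0.3823]

step 1: x^-=[-0.6806, 2.6900]  P^-=[0.8933 0.1454; 0.1454 0.5000]  H_jac=[-0.2453 0.9695]  S=[0.9145]  K=[-0.0854; 0.4910]  nu=[-5.5348]  x^+=[-0.2077, -0.0278]  P^+=[0.8866 0.1838; 0.1838 0.2795]
step 2: x^-=[-0.2149, -0.0278]  P^-=[1.2610 0.2614; 0.2614 0.3395]  H_jac=[-0.9917 -0.1283]  S=[1.7724]  K=[-0.7245; -0.1709]  nu=[-2.0067]  x^+=[1.2390, 0.3151]  P^+=[0.3306 0.0420; 0.0420 0.2878]
step 3: x^-=[1.3209, 0.3151]  P^-=[0.6319 0.1218; 0.1218 0.3478]  H_jac=[0.9727 0.2320]  S=[1.1316]  K=[0.5682; 0.1760]  nu=[0.3820]  x^+=[1.5380, 0.3823]  P^+=[0.2666 0.0087; 0.0087 0.3127]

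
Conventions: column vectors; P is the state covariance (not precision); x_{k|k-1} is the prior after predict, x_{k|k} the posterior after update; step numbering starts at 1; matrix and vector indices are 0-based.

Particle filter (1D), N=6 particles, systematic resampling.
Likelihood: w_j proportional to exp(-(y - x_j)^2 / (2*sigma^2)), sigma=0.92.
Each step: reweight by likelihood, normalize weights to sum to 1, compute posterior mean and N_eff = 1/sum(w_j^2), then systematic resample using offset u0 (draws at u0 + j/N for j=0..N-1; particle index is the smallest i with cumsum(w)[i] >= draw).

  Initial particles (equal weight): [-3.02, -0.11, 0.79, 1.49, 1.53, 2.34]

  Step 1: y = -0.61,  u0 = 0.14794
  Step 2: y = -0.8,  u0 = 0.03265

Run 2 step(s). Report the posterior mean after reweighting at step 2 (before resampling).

step 1: w=[0.0239, 0.6363, 0.2317, 0.0545, 0.0493, 0.0043]  mean=0.2077  Neff=2.1526  idx=[1, 1, 1, 1, 2, 4]
step 2: w=[0.2298, 0.2298, 0.2298, 0.2298, 0.0684, 0.0123]  mean=-0.0282  Neff=4.6274  idx=[0, 0, 1, 2, 3, 3]

post_mean = -0.0282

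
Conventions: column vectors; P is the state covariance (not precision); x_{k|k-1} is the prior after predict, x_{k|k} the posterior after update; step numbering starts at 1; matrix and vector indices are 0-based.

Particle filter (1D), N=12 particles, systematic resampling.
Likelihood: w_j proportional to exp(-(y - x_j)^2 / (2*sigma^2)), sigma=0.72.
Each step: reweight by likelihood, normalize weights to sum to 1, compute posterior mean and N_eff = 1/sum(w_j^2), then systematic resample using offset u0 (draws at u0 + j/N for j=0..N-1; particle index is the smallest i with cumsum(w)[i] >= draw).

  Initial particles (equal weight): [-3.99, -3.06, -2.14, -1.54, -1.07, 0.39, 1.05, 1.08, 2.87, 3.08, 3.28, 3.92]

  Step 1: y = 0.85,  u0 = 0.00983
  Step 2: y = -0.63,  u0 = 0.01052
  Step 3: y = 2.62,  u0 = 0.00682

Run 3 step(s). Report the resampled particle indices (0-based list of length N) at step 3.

resampled_idx = [4, 6, 9, 10, 10, 10, 10, 11, 11, 11, 11, 11]

step 1: w=[0.0000, 0.0000, 0.0001, 0.0015, 0.0102, 0.2921, 0.3446, 0.3404, 0.0070, 0.0030, 0.0012, 0.0000]  mean=0.8633  Neff=3.1242  idx=[4, 5, 5, 5, 6, 6, 6, 6, 7, 7, 7, 7]
step 2: w=[0.3413, 0.1508, 0.1508, 0.1508, 0.0270, 0.0270, 0.0270, 0.0270, 0.0245, 0.0245, 0.0245, 0.0245]  mean=0.0307  Neff=5.2612  idx=[0, 0, 0, 0, 1, 1, 2, 2, 3, 3, 5, 9]
step 3: w=[0.0000, 0.0000, 0.0000, 0.0000, 0.0339, 0.0339, 0.0339, 0.0339, 0.0339, 0.0339, 0.3805, 0.4163]  mean=0.9283  Neff=3.0775  idx=[4, 6, 9, 10, 10, 10, 10, 11, 11, 11, 11, 11]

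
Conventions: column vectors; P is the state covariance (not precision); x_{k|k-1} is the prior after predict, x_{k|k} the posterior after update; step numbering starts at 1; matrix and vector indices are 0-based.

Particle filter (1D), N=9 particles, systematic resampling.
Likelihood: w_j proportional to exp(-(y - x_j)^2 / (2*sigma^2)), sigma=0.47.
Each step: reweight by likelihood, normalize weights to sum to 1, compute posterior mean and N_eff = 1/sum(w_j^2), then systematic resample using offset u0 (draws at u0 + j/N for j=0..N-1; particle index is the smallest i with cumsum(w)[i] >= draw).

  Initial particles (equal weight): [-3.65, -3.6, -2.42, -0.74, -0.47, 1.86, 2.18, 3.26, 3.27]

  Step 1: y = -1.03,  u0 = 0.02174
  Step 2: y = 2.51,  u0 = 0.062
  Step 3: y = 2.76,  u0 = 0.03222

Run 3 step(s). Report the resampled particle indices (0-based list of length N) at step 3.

step 1: w=[0.0000, 0.0000, 0.0095, 0.6211, 0.3694, 0.0000, 0.0000, 0.0000, 0.0000]  mean=-0.6562  Neff=1.9145  idx=[3, 3, 3, 3, 3, 3, 4, 4, 4]
step 2: w=[0.0071, 0.0071, 0.0071, 0.0071, 0.0071, 0.0071, 0.3192, 0.3192, 0.3192]  mean=-0.4815  Neff=3.2692  idx=[6, 6, 6, 7, 7, 7, 8, 8, 8]
step 3: w=[0.1111, 0.1111, 0.1111, 0.1111, 0.1111, 0.1111, 0.1111, 0.1111, 0.1111]  mean=-0.4700  Neff=9.0000  idx=[0, 1, 2, 3, 4, 5, 6, 7, 8]

resampled_idx = [0, 1, 2, 3, 4, 5, 6, 7, 8]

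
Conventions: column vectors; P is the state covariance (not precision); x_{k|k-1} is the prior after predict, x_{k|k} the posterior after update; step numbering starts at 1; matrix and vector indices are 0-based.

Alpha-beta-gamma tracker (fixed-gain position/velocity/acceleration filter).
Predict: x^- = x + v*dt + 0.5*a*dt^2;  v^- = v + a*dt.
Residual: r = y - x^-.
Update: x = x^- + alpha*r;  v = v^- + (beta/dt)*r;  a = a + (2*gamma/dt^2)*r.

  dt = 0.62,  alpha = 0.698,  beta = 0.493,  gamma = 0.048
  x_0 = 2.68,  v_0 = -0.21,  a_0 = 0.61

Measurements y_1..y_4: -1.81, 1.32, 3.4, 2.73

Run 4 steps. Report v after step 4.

v_post = 2.2501

step 1: x_pred=2.6670  r=-4.4770  x^+=-0.4579  v^+=-3.3918  a^+=-0.5081
step 2: x_pred=-2.6585  r=3.9785  x^+=0.1185  v^+=-0.5433  a^+=0.4855
step 3: x_pred=-0.1250  r=3.5250  x^+=2.3354  v^+=2.5607  a^+=1.3658
step 4: x_pred=4.1856  r=-1.4556  x^+=3.1696  v^+=2.2501  a^+=1.0023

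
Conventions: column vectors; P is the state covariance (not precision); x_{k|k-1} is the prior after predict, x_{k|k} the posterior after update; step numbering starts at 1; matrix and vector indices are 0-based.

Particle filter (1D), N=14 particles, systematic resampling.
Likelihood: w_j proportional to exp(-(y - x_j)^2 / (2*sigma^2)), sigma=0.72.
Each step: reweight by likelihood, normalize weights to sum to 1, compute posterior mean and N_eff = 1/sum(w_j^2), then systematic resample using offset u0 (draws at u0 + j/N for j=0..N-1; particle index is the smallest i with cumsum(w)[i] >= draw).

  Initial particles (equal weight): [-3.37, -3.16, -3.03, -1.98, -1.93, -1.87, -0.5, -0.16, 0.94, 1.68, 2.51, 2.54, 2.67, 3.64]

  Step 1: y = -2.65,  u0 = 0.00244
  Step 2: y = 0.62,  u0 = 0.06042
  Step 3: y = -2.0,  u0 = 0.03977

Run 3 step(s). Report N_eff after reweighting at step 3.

step 1: w=[0.1487, 0.1907, 0.2132, 0.1590, 0.1487, 0.1363, 0.0028, 0.0006, 0.0000, 0.0000, 0.0000, 0.0000, 0.0000, 0.0000]  mean=-2.6078  Neff=5.8859  idx=[0, 0, 0, 1, 1, 2, 2, 2, 3, 3, 4, 4, 4, 5]
step 2: w=[0.0000, 0.0000, 0.0000, 0.0001, 0.0001, 0.0002, 0.0002, 0.0002, 0.1321, 0.1321, 0.1694, 0.1694, 0.1694, 0.2267]  mean=-1.9307  Neff=5.8016  idx=[8, 8, 9, 10, 10, 10, 11, 11, 12, 12, 13, 13, 13, 13]
step 3: w=[0.0719, 0.0719, 0.0719, 0.0716, 0.0716, 0.0716, 0.0716, 0.0716, 0.0716, 0.0716, 0.0708, 0.0708, 0.0708, 0.0708]  mean=-1.9238  Neff=13.9995  idx=[0, 1, 2, 3, 4, 5, 6, 7, 8, 9, 10, 11, 12, 13]

N_eff = 13.9995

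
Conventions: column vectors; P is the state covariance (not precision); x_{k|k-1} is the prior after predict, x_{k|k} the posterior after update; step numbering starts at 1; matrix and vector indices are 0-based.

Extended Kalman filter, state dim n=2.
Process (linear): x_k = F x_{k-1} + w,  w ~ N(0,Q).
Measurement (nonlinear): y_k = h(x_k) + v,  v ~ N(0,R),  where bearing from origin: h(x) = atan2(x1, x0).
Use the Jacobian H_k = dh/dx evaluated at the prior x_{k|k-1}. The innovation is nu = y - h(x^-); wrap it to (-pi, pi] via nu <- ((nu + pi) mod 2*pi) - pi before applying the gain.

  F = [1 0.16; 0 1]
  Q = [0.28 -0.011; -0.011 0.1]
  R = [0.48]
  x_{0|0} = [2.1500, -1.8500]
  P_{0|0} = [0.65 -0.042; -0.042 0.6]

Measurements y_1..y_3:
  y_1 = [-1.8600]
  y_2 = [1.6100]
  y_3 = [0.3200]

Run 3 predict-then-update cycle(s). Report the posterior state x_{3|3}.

step 1: x^-=[1.8540, -1.8500]  P^-=[0.9319 0.0430; 0.0430 0.7000]  H_jac=[0.2697 0.2703]  S=[0.6052]  K=[0.4345; 0.3318]  nu=[-1.0757]  x^+=[1.3866, -2.2069]  P^+=[0.8177 -0.0442; -0.0442 0.6334]
step 2: x^-=[1.0335, -2.2069]  P^-=[1.0997 0.0461; 0.0461 0.7334]  H_jac=[0.3716 0.1740]  S=[0.6601]  K=[0.6313; 0.2193]  nu=[2.7428]  x^+=[2.7651, -1.6053]  P^+=[0.8367 -0.0453; -0.0453 0.7016]
step 3: x^-=[2.5083, -1.6053]  P^-=[1.1201 0.0560; 0.0560 0.8016]  H_jac=[0.1810 0.2828]  S=[0.5866]  K=[0.3727; 0.4038]  nu=[0.8893]  x^+=[2.8397, -1.2462]  P^+=[1.0387 -0.0323; -0.0323 0.7060]

x_post = [2.8397, -1.2462]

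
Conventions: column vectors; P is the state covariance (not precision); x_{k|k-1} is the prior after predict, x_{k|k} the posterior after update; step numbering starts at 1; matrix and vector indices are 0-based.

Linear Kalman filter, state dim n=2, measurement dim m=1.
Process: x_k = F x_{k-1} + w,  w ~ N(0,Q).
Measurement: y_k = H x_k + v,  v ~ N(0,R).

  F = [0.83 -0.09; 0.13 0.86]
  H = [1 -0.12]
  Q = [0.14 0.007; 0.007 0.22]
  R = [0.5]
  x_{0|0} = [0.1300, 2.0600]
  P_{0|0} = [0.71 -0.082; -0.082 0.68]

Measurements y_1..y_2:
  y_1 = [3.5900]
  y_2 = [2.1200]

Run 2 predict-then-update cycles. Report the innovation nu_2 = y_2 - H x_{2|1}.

innov = [0.6898]

step 1: x^-=[-0.0775, 1.7885]  P^-=[0.6469 -0.0266; -0.0266 0.7166]  S=[1.1636]  K=[0.5587; -0.0968]  nu=[3.8821]  x^+=[2.0914, 1.4129]  P^+=[0.2837 0.0363; 0.0363 0.7057]
step 2: x^-=[1.6087, 1.4869]  P^-=[0.3357 0.0085; 0.0085 0.7548]  S=[0.8446]  K=[0.3963; -0.0972]  nu=[0.6898]  x^+=[1.8820, 1.4199]  P^+=[0.2031 0.0410; 0.0410 0.7469]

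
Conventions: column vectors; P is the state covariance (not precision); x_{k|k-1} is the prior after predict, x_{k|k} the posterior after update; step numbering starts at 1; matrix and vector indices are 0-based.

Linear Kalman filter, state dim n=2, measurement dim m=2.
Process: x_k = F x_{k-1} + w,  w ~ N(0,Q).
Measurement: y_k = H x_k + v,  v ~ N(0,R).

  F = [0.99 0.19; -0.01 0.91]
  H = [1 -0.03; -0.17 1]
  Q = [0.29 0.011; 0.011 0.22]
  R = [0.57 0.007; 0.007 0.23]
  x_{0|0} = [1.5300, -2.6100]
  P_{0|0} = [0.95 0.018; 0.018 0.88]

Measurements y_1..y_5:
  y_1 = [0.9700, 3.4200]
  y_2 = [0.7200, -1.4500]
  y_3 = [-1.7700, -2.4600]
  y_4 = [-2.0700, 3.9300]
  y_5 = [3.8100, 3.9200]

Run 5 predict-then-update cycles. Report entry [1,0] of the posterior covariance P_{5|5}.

P_post[1,0] = 0.0491

step 1: x^-=[1.0188, -2.3904]  P^-=[1.2596 0.1699; 0.1699 0.9485]  S=[1.8203 -0.0648; -0.0648 1.1571]  K=[0.6892 0.0004; 0.1062 0.8007]  nu=[-0.1205, 5.9836]  x^+=[0.9381, 2.3878]  P^+=[0.3950 0.0721; 0.0721 0.1972]
step 2: x^-=[1.3824, 2.1635]  P^-=[0.7114 0.1060; 0.1060 0.3820]  S=[1.2754 -0.0189; -0.0189 0.5965]  K=[0.5552 -0.0075; 0.0832 0.6128]  nu=[-0.5975, -3.3785]  x^+=[1.0761, 0.0435]  P^+=[0.3181 0.0562; 0.0562 0.1511]
step 3: x^-=[1.0736, 0.0288]  P^-=[0.6284 0.0845; 0.0845 0.3441]  S=[1.1936 -0.0252; -0.0252 0.5635]  K=[0.5240 -0.0161; 0.0746 0.5885]  nu=[-2.8427, -2.3063]  x^+=[-0.3787, -1.5404]  P^+=[0.3001 0.0510; 0.0510 0.1445]
step 4: x^-=[-0.6676, -1.3980]  P^-=[0.6085 0.0788; 0.0788 0.3388]  S=[1.1741 -0.0274; -0.0274 0.5596]  K=[0.5158 -0.0187; 0.0721 0.5850]  nu=[-1.4443, 5.2145]  x^+=[-1.5104, 1.5484]  P^+=[0.2954 0.0495; 0.0495 0.1435]
step 5: x^-=[-1.2011, 1.4242]  P^-=[0.6033 0.0774; 0.0774 0.3379]  S=[1.1690 -0.0279; -0.0279 0.5591]  K=[0.5137 -0.0194; 0.0715 0.5845]  nu=[5.0538, 2.2916]  x^+=[1.3504, 3.1250]  P^+=[0.2941 0.0491; 0.0491 0.1433]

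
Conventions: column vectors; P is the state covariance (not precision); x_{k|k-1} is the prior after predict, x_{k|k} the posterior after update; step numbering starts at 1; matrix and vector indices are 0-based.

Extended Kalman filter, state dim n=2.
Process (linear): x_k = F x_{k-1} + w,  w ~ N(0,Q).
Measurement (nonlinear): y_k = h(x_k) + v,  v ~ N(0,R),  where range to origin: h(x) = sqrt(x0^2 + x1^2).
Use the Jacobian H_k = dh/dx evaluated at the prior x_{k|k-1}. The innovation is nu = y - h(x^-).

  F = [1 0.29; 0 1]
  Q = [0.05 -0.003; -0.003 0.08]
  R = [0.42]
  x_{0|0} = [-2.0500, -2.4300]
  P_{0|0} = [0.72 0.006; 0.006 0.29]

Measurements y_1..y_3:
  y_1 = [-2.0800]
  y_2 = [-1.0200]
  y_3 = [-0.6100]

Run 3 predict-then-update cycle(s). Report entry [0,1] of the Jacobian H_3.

step 1: x^-=[-2.7547, -2.4300]  P^-=[0.7979 0.0871; 0.0871 0.3700]  H_jac=[-0.7499 -0.6615]  S=[1.1170]  K=[-0.5872; -0.2776]  nu=[-5.7533]  x^+=[0.6238, -0.8329]  P^+=[0.4127 -0.0950; -0.0950 0.2839]
step 2: x^-=[0.3823, -0.8329]  P^-=[0.4315 -0.0157; -0.0157 0.3639]  H_jac=[0.4171 -0.9089]  S=[0.8075]  K=[0.2405; -0.4177]  nu=[-1.9364]  x^+=[-0.0834, -0.0241]  P^+=[0.3848 0.0655; 0.0655 0.2231]
step 3: x^-=[-0.0904, -0.0241]  P^-=[0.4915 0.1271; 0.1271 0.3031]  H_jac=[-0.9662 -0.2579]  S=[0.9623]  K=[-0.5275; -0.2089]  nu=[-0.7036]  x^+=[0.2808, 0.1228]  P^+=[0.2237 0.0211; 0.0211 0.2611]

H_jac[0,1] = -0.2579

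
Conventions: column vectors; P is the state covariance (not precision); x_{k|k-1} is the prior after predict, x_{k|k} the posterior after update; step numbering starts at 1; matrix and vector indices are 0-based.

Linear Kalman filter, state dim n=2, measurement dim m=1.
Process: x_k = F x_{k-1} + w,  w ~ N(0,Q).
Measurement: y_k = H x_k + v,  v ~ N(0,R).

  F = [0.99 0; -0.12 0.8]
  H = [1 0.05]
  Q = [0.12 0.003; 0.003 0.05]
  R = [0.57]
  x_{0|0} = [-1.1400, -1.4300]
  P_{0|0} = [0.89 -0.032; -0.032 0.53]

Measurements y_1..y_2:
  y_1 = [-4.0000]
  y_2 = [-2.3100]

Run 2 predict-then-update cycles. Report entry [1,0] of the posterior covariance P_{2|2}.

P_post[1,0] = -0.0551

step 1: x^-=[-1.1286, -1.0072]  P^-=[0.9923 -0.1281; -0.1281 0.4082]  S=[1.5505]  K=[0.6358; -0.0694]  nu=[-2.8210]  x^+=[-2.9224, -0.8113]  P^+=[0.3654 -0.0596; -0.0596 0.4007]
step 2: x^-=[-2.8931, -0.2984]  P^-=[0.4781 -0.0876; -0.0876 0.3231]  S=[1.0402]  K=[0.4555; -0.0687]  nu=[0.5981]  x^+=[-2.6207, -0.3395]  P^+=[0.2624 -0.0551; -0.0551 0.3182]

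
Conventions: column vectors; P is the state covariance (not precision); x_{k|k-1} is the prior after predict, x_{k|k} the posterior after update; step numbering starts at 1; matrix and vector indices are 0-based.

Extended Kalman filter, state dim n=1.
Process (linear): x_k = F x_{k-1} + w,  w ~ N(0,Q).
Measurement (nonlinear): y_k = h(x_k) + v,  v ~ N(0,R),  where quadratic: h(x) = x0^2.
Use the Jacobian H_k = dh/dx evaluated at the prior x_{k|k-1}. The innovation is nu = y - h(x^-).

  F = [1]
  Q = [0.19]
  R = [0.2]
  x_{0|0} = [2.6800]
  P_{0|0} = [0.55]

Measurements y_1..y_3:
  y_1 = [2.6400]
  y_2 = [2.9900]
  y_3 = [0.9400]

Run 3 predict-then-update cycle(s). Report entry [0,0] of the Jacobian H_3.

step 1: x^-=[2.6800]  P^-=[0.7400]  H_jac=[5.3600]  S=[21.4599]  K=[0.1848]  nu=[-4.5424]  x^+=[1.8404]  P^+=[0.0069]
step 2: x^-=[1.8404]  P^-=[0.1969]  H_jac=[3.6809]  S=[2.8677]  K=[0.2527]  nu=[-0.3972]  x^+=[1.7401]  P^+=[0.0137]
step 3: x^-=[1.7401]  P^-=[0.2037]  H_jac=[3.4801]  S=[2.6674]  K=[0.2658]  nu=[-2.0878]  x^+=[1.1851]  P^+=[0.0153]

H_jac[0,0] = 3.4801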